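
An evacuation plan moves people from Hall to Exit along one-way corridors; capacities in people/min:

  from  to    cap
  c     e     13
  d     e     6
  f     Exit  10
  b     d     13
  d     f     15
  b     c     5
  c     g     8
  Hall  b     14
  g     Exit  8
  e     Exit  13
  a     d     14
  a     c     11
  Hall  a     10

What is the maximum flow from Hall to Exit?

Augment Hall→a→c→e→Exit: bottleneck 10, flow now 10.
Augment Hall→b→c→e→Exit: bottleneck 3, flow now 13.
Augment Hall→b→c→g→Exit: bottleneck 2, flow now 15.
Augment Hall→b→d→f→Exit: bottleneck 9, flow now 24.
No augmenting path remains; maximum flow = 24.
In the residual graph, reachable from Hall: {Hall}.
Min-cut edges: Hall→a (10), Hall→b (14); capacity 10 + 14 = 24.
This cut is saturated, so no flow can exceed 24.

24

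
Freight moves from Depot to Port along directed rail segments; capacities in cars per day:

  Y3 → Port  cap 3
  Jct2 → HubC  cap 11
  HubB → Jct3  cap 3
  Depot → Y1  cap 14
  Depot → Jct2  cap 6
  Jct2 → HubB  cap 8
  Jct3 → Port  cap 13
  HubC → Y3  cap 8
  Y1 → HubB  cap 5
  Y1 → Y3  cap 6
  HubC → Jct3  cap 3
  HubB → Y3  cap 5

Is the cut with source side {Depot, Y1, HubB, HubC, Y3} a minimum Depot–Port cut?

Given cut capacity: 6 + 3 + 3 + 3 = 15.
Augment Depot→Y1→Y3→Port: bottleneck 3, flow now 3.
Augment Depot→Jct2→HubB→Jct3→Port: bottleneck 3, flow now 6.
Augment Depot→Jct2→HubC→Jct3→Port: bottleneck 3, flow now 9.
No augmenting path remains; maximum flow = 9.
In the residual graph, reachable from Depot: {Depot, Jct2, Y1, HubB, HubC, Y3}.
Min-cut edges: HubB→Jct3 (3), HubC→Jct3 (3), Y3→Port (3); capacity 3 + 3 + 3 = 9.
Cut capacity 15 exceeds the max flow 9, so it is not minimum.

No — its capacity is 15, but the minimum cut has capacity 9.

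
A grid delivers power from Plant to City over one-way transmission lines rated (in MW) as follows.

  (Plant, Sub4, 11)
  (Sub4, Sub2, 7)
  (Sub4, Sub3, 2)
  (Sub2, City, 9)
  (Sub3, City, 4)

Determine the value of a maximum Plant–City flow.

9

Augment Plant→Sub4→Sub2→City: bottleneck 7, flow now 7.
Augment Plant→Sub4→Sub3→City: bottleneck 2, flow now 9.
No augmenting path remains; maximum flow = 9.
In the residual graph, reachable from Plant: {Plant, Sub4}.
Min-cut edges: Sub4→Sub2 (7), Sub4→Sub3 (2); capacity 7 + 2 = 9.
This cut is saturated, so no flow can exceed 9.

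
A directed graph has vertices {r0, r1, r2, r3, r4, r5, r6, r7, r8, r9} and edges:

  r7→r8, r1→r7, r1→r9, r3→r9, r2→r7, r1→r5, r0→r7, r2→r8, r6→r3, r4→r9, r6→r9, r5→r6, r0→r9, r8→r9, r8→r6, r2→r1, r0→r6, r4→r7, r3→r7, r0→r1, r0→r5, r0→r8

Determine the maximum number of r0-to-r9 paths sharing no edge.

5

Assign every edge capacity 1; by Menger, the answer equals the max flow.
Path r0→r9 (+1); total 1.
Path r0→r1→r9 (+1); total 2.
Path r0→r6→r9 (+1); total 3.
Path r0→r8→r9 (+1); total 4.
Path r0→r5→r6→r3→r9 (+1); total 5.
No residual r0→r9 path; max flow = 5.
Certifying cut of size 5: {r0→r1, r0→r9, r6→r3, r6→r9, r8→r9}.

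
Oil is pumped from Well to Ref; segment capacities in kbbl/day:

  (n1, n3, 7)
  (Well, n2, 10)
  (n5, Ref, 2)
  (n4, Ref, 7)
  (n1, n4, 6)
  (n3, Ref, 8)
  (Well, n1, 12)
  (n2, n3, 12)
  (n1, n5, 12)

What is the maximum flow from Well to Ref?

16

Augment Well→n1→n3→Ref: bottleneck 7, flow now 7.
Augment Well→n1→n4→Ref: bottleneck 5, flow now 12.
Augment Well→n2→n3→Ref: bottleneck 1, flow now 13.
Augment Well→n2→n3→n1→n4→Ref: bottleneck 1, flow now 14. (uses reverse residual edge)
Augment Well→n2→n3→n1→n5→Ref: bottleneck 2, flow now 16. (uses reverse residual edge)
No augmenting path remains; maximum flow = 16.
In the residual graph, reachable from Well: {Well, n1, n2, n3, n5}.
Min-cut edges: n1→n4 (6), n3→Ref (8), n5→Ref (2); capacity 6 + 8 + 2 = 16.
This cut is saturated, so no flow can exceed 16.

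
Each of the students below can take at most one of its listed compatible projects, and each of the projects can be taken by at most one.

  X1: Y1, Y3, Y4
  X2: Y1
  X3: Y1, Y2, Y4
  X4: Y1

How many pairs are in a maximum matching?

3

Unit-capacity flow: source→left, listed edges, right→sink; max matching = max flow.
Augmenting path X1→Y1 (+1); matched 1.
Augmenting path X3→Y2 (+1); matched 2.
Augmenting path X2→Y1→X1→Y3 (+1); matched 3.
No augmenting path remains; maximum matching = 3.
König certificate: {X1, X3, Y1} is a vertex cover of size 3 (every listed pair touches it), so no matching can be larger.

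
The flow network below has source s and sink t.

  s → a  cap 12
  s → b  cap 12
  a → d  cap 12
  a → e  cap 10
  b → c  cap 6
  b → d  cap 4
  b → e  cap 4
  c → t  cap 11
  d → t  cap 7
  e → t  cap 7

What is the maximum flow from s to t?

Augment s→a→d→t: bottleneck 7, flow now 7.
Augment s→a→e→t: bottleneck 5, flow now 12.
Augment s→b→c→t: bottleneck 6, flow now 18.
Augment s→b→e→t: bottleneck 2, flow now 20.
No augmenting path remains; maximum flow = 20.
In the residual graph, reachable from s: {s, a, b, d, e}.
Min-cut edges: b→c (6), d→t (7), e→t (7); capacity 6 + 7 + 7 = 20.
This cut is saturated, so no flow can exceed 20.

20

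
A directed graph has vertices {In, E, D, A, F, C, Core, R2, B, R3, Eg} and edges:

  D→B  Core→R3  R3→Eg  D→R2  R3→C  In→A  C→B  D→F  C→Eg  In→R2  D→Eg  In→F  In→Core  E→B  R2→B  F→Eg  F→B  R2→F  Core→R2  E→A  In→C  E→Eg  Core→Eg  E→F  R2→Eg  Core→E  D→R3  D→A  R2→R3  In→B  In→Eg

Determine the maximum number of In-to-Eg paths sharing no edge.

5

Assign every edge capacity 1; by Menger, the answer equals the max flow.
Path In→Eg (+1); total 1.
Path In→F→Eg (+1); total 2.
Path In→C→Eg (+1); total 3.
Path In→Core→Eg (+1); total 4.
Path In→R2→Eg (+1); total 5.
No residual In→Eg path; max flow = 5.
Certifying cut of size 5: {In→C, In→Core, In→Eg, In→F, In→R2}.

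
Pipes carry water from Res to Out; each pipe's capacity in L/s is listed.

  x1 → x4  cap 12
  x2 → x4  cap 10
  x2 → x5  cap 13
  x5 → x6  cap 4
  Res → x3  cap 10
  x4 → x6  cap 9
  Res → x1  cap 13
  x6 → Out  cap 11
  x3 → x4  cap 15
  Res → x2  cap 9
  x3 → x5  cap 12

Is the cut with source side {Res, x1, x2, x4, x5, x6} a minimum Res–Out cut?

No — its capacity is 21, but the minimum cut has capacity 11.

Given cut capacity: 10 + 11 = 21.
Augment Res→x1→x4→x6→Out: bottleneck 9, flow now 9.
Augment Res→x2→x5→x6→Out: bottleneck 2, flow now 11.
No augmenting path remains; maximum flow = 11.
In the residual graph, reachable from Res: {Res, x1, x2, x3, x4, x5, x6}.
Min-cut edges: x6→Out (11); capacity 11 = 11.
Cut capacity 21 exceeds the max flow 11, so it is not minimum.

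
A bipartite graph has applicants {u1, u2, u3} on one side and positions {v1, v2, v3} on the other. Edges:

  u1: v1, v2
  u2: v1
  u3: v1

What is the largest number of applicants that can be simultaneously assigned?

2

Unit-capacity flow: source→left, listed edges, right→sink; max matching = max flow.
Augmenting path u1→v1 (+1); matched 1.
Augmenting path u2→v1→u1→v2 (+1); matched 2.
No augmenting path remains; maximum matching = 2.
König certificate: {u1, v1} is a vertex cover of size 2 (every listed pair touches it), so no matching can be larger.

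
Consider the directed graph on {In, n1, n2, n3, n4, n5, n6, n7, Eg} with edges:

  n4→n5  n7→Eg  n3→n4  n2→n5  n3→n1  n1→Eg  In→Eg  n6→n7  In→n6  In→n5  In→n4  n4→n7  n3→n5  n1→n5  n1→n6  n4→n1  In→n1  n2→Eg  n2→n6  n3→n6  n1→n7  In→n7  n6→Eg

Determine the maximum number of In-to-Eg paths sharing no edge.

4

Assign every edge capacity 1; by Menger, the answer equals the max flow.
Path In→Eg (+1); total 1.
Path In→n1→Eg (+1); total 2.
Path In→n6→Eg (+1); total 3.
Path In→n7→Eg (+1); total 4.
No residual In→Eg path; max flow = 4.
Certifying cut of size 4: {In→Eg, n1→Eg, n6→Eg, n7→Eg}.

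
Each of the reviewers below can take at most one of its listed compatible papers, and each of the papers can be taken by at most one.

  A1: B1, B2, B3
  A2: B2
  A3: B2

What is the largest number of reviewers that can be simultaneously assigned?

2

Unit-capacity flow: source→left, listed edges, right→sink; max matching = max flow.
Augmenting path A1→B1 (+1); matched 1.
Augmenting path A2→B2 (+1); matched 2.
No augmenting path remains; maximum matching = 2.
König certificate: {A1, B2} is a vertex cover of size 2 (every listed pair touches it), so no matching can be larger.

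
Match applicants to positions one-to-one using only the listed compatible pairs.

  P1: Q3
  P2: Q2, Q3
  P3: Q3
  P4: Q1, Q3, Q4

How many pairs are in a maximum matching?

3

Unit-capacity flow: source→left, listed edges, right→sink; max matching = max flow.
Augmenting path P1→Q3 (+1); matched 1.
Augmenting path P2→Q2 (+1); matched 2.
Augmenting path P4→Q1 (+1); matched 3.
No augmenting path remains; maximum matching = 3.
König certificate: {P2, P4, Q3} is a vertex cover of size 3 (every listed pair touches it), so no matching can be larger.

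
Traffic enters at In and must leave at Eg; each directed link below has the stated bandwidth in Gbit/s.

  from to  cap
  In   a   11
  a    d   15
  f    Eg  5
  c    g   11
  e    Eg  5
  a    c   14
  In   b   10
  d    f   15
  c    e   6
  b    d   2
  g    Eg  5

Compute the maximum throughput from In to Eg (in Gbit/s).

Augment In→a→c→e→Eg: bottleneck 5, flow now 5.
Augment In→a→c→g→Eg: bottleneck 5, flow now 10.
Augment In→a→d→f→Eg: bottleneck 1, flow now 11.
Augment In→b→d→f→Eg: bottleneck 2, flow now 13.
No augmenting path remains; maximum flow = 13.
In the residual graph, reachable from In: {In, b}.
Min-cut edges: In→a (11), b→d (2); capacity 11 + 2 = 13.
This cut is saturated, so no flow can exceed 13.

13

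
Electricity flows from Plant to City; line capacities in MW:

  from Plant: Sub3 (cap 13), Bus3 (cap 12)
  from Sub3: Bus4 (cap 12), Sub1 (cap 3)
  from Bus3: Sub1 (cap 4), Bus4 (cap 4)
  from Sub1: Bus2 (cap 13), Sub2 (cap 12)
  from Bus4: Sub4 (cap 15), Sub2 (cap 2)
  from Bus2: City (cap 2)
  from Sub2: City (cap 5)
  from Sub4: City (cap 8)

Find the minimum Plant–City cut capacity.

Augment Plant→Sub3→Sub1→Bus2→City: bottleneck 2, flow now 2.
Augment Plant→Sub3→Sub1→Sub2→City: bottleneck 1, flow now 3.
Augment Plant→Sub3→Bus4→Sub2→City: bottleneck 2, flow now 5.
Augment Plant→Sub3→Bus4→Sub4→City: bottleneck 8, flow now 13.
Augment Plant→Bus3→Sub1→Sub2→City: bottleneck 2, flow now 15.
No augmenting path remains; maximum flow = 15.
By max-flow min-cut, the minimum cut capacity equals the max flow.
In the residual graph, reachable from Plant: {Plant, Sub3, Bus3, Sub1, Bus4, Bus2, Sub2, Sub4}.
Min-cut edges: Bus2→City (2), Sub2→City (5), Sub4→City (8); capacity 2 + 5 + 8 = 15.

15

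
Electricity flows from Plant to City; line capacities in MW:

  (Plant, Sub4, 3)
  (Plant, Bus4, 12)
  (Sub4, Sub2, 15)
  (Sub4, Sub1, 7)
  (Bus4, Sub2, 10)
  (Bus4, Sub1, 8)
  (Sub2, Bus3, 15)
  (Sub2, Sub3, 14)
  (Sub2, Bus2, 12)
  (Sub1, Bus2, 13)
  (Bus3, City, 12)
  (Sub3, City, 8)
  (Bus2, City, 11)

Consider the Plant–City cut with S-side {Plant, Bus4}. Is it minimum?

Given cut capacity: 3 + 10 + 8 = 21.
Augment Plant→Sub4→Sub2→Bus3→City: bottleneck 3, flow now 3.
Augment Plant→Bus4→Sub2→Bus3→City: bottleneck 9, flow now 12.
Augment Plant→Bus4→Sub2→Sub3→City: bottleneck 1, flow now 13.
Augment Plant→Bus4→Sub1→Bus2→City: bottleneck 2, flow now 15.
No augmenting path remains; maximum flow = 15.
In the residual graph, reachable from Plant: {Plant}.
Min-cut edges: Plant→Sub4 (3), Plant→Bus4 (12); capacity 3 + 12 = 15.
Cut capacity 21 exceeds the max flow 15, so it is not minimum.

No — its capacity is 21, but the minimum cut has capacity 15.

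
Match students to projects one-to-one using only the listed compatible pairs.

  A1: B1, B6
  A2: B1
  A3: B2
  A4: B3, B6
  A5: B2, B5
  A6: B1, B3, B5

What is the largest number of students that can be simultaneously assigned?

5

Unit-capacity flow: source→left, listed edges, right→sink; max matching = max flow.
Augmenting path A1→B1 (+1); matched 1.
Augmenting path A3→B2 (+1); matched 2.
Augmenting path A4→B3 (+1); matched 3.
Augmenting path A5→B5 (+1); matched 4.
Augmenting path A2→B1→A1→B6 (+1); matched 5.
No augmenting path remains; maximum matching = 5.
König certificate: {B1, B2, B3, B5, B6} is a vertex cover of size 5 (every listed pair touches it), so no matching can be larger.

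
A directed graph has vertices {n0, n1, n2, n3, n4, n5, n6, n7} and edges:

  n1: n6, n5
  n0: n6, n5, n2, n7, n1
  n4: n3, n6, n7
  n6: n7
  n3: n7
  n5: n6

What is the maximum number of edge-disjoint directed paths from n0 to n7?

2

Assign every edge capacity 1; by Menger, the answer equals the max flow.
Path n0→n7 (+1); total 1.
Path n0→n6→n7 (+1); total 2.
No residual n0→n7 path; max flow = 2.
Certifying cut of size 2: {n0→n7, n6→n7}.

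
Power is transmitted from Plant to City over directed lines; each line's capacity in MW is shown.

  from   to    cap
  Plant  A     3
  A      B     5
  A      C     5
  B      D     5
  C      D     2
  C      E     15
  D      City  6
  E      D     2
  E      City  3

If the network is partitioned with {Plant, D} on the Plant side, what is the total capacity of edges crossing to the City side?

9

Edges leaving {Plant, D}: Plant→A (3), D→City (6).
Cut capacity = 3 + 6 = 9.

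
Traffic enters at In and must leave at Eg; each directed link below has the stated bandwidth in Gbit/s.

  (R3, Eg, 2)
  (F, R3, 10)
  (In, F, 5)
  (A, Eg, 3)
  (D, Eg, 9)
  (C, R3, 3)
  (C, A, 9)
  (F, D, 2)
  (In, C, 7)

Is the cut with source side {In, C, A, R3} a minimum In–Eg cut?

Given cut capacity: 5 + 3 + 2 = 10.
Augment In→F→D→Eg: bottleneck 2, flow now 2.
Augment In→F→R3→Eg: bottleneck 2, flow now 4.
Augment In→C→A→Eg: bottleneck 3, flow now 7.
No augmenting path remains; maximum flow = 7.
In the residual graph, reachable from In: {In, F, C, A, R3}.
Min-cut edges: F→D (2), A→Eg (3), R3→Eg (2); capacity 2 + 3 + 2 = 7.
Cut capacity 10 exceeds the max flow 7, so it is not minimum.

No — its capacity is 10, but the minimum cut has capacity 7.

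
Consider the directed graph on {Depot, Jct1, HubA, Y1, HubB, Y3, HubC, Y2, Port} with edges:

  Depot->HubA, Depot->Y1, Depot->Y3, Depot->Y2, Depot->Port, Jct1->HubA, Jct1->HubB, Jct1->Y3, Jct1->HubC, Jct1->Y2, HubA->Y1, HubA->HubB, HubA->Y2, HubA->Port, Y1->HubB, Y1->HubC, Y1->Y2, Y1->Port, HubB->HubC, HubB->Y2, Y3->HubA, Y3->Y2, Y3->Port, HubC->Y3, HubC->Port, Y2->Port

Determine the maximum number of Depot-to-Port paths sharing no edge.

5

Assign every edge capacity 1; by Menger, the answer equals the max flow.
Path Depot→Port (+1); total 1.
Path Depot→HubA→Port (+1); total 2.
Path Depot→Y1→Port (+1); total 3.
Path Depot→Y3→Port (+1); total 4.
Path Depot→Y2→Port (+1); total 5.
No residual Depot→Port path; max flow = 5.
Certifying cut of size 5: {Depot→HubA, Depot→Port, Depot→Y1, Depot→Y2, Depot→Y3}.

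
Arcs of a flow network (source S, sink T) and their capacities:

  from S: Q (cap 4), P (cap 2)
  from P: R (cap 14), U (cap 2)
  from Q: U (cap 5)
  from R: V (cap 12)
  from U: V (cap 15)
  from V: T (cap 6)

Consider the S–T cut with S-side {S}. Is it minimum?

Given cut capacity: 2 + 4 = 6.
Augment S→P→R→V→T: bottleneck 2, flow now 2.
Augment S→Q→U→V→T: bottleneck 4, flow now 6.
No augmenting path remains; maximum flow = 6.
Cut capacity 6 equals the max flow, so it is a minimum cut.

Yes — it is a minimum cut (capacity 6).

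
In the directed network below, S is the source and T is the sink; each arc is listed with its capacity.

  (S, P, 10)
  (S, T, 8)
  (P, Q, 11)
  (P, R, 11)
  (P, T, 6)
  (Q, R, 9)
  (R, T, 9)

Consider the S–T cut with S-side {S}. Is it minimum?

Given cut capacity: 10 + 8 = 18.
Augment S→T: bottleneck 8, flow now 8.
Augment S→P→T: bottleneck 6, flow now 14.
Augment S→P→R→T: bottleneck 4, flow now 18.
No augmenting path remains; maximum flow = 18.
Cut capacity 18 equals the max flow, so it is a minimum cut.

Yes — it is a minimum cut (capacity 18).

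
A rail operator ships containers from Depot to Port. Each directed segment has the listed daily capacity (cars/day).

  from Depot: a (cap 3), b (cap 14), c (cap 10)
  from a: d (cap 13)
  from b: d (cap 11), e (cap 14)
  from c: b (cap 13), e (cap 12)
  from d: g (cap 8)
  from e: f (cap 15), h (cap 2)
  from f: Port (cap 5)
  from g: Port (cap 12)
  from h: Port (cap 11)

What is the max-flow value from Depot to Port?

15

Augment Depot→a→d→g→Port: bottleneck 3, flow now 3.
Augment Depot→b→d→g→Port: bottleneck 5, flow now 8.
Augment Depot→b→e→f→Port: bottleneck 5, flow now 13.
Augment Depot→b→e→h→Port: bottleneck 2, flow now 15.
No augmenting path remains; maximum flow = 15.
In the residual graph, reachable from Depot: {Depot, a, b, c, d, e, f}.
Min-cut edges: d→g (8), e→h (2), f→Port (5); capacity 8 + 2 + 5 = 15.
This cut is saturated, so no flow can exceed 15.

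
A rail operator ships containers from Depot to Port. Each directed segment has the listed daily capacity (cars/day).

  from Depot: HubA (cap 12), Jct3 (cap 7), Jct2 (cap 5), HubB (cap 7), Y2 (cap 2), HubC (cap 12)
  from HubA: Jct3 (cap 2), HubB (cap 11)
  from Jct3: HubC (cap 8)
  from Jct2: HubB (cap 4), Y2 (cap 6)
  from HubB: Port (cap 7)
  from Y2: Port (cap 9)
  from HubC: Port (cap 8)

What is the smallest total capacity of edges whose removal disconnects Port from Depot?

22

Augment Depot→HubB→Port: bottleneck 7, flow now 7.
Augment Depot→Y2→Port: bottleneck 2, flow now 9.
Augment Depot→HubC→Port: bottleneck 8, flow now 17.
Augment Depot→Jct2→Y2→Port: bottleneck 5, flow now 22.
No augmenting path remains; maximum flow = 22.
By max-flow min-cut, the minimum cut capacity equals the max flow.
In the residual graph, reachable from Depot: {Depot, HubA, Jct3, HubB, HubC}.
Min-cut edges: Depot→Jct2 (5), Depot→Y2 (2), HubB→Port (7), HubC→Port (8); capacity 5 + 2 + 7 + 8 = 22.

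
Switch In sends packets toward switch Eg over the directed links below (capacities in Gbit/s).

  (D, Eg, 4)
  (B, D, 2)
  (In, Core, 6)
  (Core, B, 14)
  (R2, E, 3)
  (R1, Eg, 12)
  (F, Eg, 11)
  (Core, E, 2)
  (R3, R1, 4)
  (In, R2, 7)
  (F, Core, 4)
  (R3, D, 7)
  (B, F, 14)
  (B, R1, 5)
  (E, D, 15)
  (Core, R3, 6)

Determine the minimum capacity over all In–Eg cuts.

Augment In→R2→E→D→Eg: bottleneck 3, flow now 3.
Augment In→Core→R3→D→Eg: bottleneck 1, flow now 4.
Augment In→Core→R3→R1→Eg: bottleneck 4, flow now 8.
Augment In→Core→B→F→Eg: bottleneck 1, flow now 9.
No augmenting path remains; maximum flow = 9.
By max-flow min-cut, the minimum cut capacity equals the max flow.
In the residual graph, reachable from In: {In, R2}.
Min-cut edges: In→Core (6), R2→E (3); capacity 6 + 3 = 9.

9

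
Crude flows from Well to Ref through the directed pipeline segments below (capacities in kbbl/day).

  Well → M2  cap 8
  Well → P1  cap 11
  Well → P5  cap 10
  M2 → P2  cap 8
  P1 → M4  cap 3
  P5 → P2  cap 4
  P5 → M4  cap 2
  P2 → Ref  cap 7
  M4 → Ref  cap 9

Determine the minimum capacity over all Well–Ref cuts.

Augment Well→M2→P2→Ref: bottleneck 7, flow now 7.
Augment Well→P1→M4→Ref: bottleneck 3, flow now 10.
Augment Well→P5→M4→Ref: bottleneck 2, flow now 12.
No augmenting path remains; maximum flow = 12.
By max-flow min-cut, the minimum cut capacity equals the max flow.
In the residual graph, reachable from Well: {Well, M2, P1, P5, P2}.
Min-cut edges: P1→M4 (3), P5→M4 (2), P2→Ref (7); capacity 3 + 2 + 7 = 12.

12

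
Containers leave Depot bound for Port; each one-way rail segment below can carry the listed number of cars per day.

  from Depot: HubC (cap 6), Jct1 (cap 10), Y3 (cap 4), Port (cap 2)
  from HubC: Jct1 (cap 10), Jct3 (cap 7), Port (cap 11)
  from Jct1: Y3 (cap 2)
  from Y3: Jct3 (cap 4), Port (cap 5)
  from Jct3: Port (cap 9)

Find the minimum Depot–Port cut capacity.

Augment Depot→Port: bottleneck 2, flow now 2.
Augment Depot→HubC→Port: bottleneck 6, flow now 8.
Augment Depot→Y3→Port: bottleneck 4, flow now 12.
Augment Depot→Jct1→Y3→Port: bottleneck 1, flow now 13.
Augment Depot→Jct1→Y3→Jct3→Port: bottleneck 1, flow now 14.
No augmenting path remains; maximum flow = 14.
By max-flow min-cut, the minimum cut capacity equals the max flow.
In the residual graph, reachable from Depot: {Depot, Jct1}.
Min-cut edges: Depot→HubC (6), Depot→Y3 (4), Depot→Port (2), Jct1→Y3 (2); capacity 6 + 4 + 2 + 2 = 14.

14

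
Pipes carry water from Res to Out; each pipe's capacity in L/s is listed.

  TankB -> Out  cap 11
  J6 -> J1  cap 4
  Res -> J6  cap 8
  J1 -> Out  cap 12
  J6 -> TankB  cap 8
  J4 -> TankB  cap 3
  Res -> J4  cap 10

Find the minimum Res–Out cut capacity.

11

Augment Res→J4→TankB→Out: bottleneck 3, flow now 3.
Augment Res→J6→J1→Out: bottleneck 4, flow now 7.
Augment Res→J6→TankB→Out: bottleneck 4, flow now 11.
No augmenting path remains; maximum flow = 11.
By max-flow min-cut, the minimum cut capacity equals the max flow.
In the residual graph, reachable from Res: {Res, J4}.
Min-cut edges: Res→J6 (8), J4→TankB (3); capacity 8 + 3 = 11.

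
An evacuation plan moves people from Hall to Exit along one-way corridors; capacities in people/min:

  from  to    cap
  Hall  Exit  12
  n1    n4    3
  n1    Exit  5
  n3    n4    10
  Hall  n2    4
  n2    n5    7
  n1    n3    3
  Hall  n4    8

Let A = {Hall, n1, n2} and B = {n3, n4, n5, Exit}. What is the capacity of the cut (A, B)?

38

Edges leaving {Hall, n1, n2}: Hall→n4 (8), Hall→Exit (12), n1→n3 (3), n1→n4 (3), n1→Exit (5), n2→n5 (7).
Cut capacity = 8 + 12 + 3 + 3 + 5 + 7 = 38.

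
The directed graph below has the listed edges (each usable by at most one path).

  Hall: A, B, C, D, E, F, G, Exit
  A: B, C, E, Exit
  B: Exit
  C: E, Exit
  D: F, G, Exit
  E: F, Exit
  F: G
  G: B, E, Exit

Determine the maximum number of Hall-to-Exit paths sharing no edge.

7

Assign every edge capacity 1; by Menger, the answer equals the max flow.
Path Hall→Exit (+1); total 1.
Path Hall→A→Exit (+1); total 2.
Path Hall→B→Exit (+1); total 3.
Path Hall→C→Exit (+1); total 4.
Path Hall→D→Exit (+1); total 5.
Path Hall→E→Exit (+1); total 6.
Path Hall→G→Exit (+1); total 7.
No residual Hall→Exit path; max flow = 7.
Certifying cut of size 7: {B→Exit, E→Exit, G→Exit, Hall→A, Hall→C, Hall→D, Hall→Exit}.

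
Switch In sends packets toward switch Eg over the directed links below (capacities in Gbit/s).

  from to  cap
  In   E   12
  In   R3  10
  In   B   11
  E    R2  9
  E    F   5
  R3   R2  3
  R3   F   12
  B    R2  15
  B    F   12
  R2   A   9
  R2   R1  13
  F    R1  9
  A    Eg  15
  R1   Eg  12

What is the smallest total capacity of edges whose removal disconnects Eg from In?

21

Augment In→E→R2→A→Eg: bottleneck 9, flow now 9.
Augment In→E→F→R1→Eg: bottleneck 3, flow now 12.
Augment In→R3→R2→R1→Eg: bottleneck 3, flow now 15.
Augment In→R3→F→R1→Eg: bottleneck 6, flow now 21.
No augmenting path remains; maximum flow = 21.
By max-flow min-cut, the minimum cut capacity equals the max flow.
In the residual graph, reachable from In: {In, E, R3, B, R2, F, R1}.
Min-cut edges: R2→A (9), R1→Eg (12); capacity 9 + 12 = 21.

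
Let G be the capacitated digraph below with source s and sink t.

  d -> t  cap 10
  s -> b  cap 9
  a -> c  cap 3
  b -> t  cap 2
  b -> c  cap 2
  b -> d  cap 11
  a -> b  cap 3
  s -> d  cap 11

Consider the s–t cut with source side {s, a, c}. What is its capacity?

Edges leaving {s, a, c}: s→b (9), s→d (11), a→b (3).
Cut capacity = 9 + 11 + 3 = 23.

23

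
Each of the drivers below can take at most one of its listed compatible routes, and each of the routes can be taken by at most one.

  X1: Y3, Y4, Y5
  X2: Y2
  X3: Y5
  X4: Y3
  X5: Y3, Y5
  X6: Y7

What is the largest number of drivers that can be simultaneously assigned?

Unit-capacity flow: source→left, listed edges, right→sink; max matching = max flow.
Augmenting path X1→Y3 (+1); matched 1.
Augmenting path X2→Y2 (+1); matched 2.
Augmenting path X3→Y5 (+1); matched 3.
Augmenting path X6→Y7 (+1); matched 4.
Augmenting path X4→Y3→X1→Y4 (+1); matched 5.
No augmenting path remains; maximum matching = 5.
König certificate: {X1, X2, X6, Y3, Y5} is a vertex cover of size 5 (every listed pair touches it), so no matching can be larger.

5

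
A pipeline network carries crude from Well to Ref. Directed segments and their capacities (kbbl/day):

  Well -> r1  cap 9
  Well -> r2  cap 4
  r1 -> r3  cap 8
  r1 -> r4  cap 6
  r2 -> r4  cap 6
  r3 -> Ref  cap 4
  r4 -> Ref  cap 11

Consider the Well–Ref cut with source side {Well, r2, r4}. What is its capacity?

Edges leaving {Well, r2, r4}: Well→r1 (9), r4→Ref (11).
Cut capacity = 9 + 11 = 20.

20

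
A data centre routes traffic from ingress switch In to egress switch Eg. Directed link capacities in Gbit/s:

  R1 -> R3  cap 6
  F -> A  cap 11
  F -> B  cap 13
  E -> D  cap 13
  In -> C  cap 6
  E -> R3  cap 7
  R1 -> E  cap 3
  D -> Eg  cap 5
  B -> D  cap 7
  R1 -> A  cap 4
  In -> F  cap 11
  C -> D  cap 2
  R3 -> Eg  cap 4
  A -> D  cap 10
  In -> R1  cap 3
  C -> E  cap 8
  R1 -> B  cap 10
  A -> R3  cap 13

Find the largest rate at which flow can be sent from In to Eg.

9

Augment In→R1→R3→Eg: bottleneck 3, flow now 3.
Augment In→C→D→Eg: bottleneck 2, flow now 5.
Augment In→F→A→R3→Eg: bottleneck 1, flow now 6.
Augment In→F→A→D→Eg: bottleneck 3, flow now 9.
No augmenting path remains; maximum flow = 9.
In the residual graph, reachable from In: {In, F, R1, C, E, A, B, R3, D}.
Min-cut edges: R3→Eg (4), D→Eg (5); capacity 4 + 5 = 9.
This cut is saturated, so no flow can exceed 9.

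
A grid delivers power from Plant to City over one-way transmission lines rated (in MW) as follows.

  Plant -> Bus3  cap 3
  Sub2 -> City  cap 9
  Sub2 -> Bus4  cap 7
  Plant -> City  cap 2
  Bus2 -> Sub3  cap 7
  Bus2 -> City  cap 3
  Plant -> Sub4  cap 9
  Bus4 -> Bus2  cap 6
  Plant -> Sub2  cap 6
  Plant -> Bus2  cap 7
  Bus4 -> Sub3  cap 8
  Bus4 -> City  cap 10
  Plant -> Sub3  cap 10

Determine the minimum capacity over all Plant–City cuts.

Augment Plant→City: bottleneck 2, flow now 2.
Augment Plant→Sub2→City: bottleneck 6, flow now 8.
Augment Plant→Bus2→City: bottleneck 3, flow now 11.
No augmenting path remains; maximum flow = 11.
By max-flow min-cut, the minimum cut capacity equals the max flow.
In the residual graph, reachable from Plant: {Plant, Bus3, Sub4, Bus2, Sub3}.
Min-cut edges: Plant→Sub2 (6), Plant→City (2), Bus2→City (3); capacity 6 + 2 + 3 = 11.

11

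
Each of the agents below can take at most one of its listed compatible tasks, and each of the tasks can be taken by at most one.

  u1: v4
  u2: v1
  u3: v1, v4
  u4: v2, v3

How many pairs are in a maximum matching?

Unit-capacity flow: source→left, listed edges, right→sink; max matching = max flow.
Augmenting path u1→v4 (+1); matched 1.
Augmenting path u2→v1 (+1); matched 2.
Augmenting path u4→v2 (+1); matched 3.
No augmenting path remains; maximum matching = 3.
König certificate: {u4, v1, v4} is a vertex cover of size 3 (every listed pair touches it), so no matching can be larger.

3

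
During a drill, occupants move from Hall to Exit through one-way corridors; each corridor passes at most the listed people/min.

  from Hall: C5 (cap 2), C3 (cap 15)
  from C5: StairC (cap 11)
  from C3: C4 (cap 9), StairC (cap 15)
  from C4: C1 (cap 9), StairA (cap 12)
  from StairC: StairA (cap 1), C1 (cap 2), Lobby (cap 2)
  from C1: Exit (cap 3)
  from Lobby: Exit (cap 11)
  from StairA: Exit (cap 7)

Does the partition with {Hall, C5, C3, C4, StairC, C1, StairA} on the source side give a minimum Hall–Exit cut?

Yes — it is a minimum cut (capacity 12).

Given cut capacity: 2 + 3 + 7 = 12.
Augment Hall→C5→StairC→C1→Exit: bottleneck 2, flow now 2.
Augment Hall→C3→C4→C1→Exit: bottleneck 1, flow now 3.
Augment Hall→C3→C4→StairA→Exit: bottleneck 7, flow now 10.
Augment Hall→C3→StairC→Lobby→Exit: bottleneck 2, flow now 12.
No augmenting path remains; maximum flow = 12.
Cut capacity 12 equals the max flow, so it is a minimum cut.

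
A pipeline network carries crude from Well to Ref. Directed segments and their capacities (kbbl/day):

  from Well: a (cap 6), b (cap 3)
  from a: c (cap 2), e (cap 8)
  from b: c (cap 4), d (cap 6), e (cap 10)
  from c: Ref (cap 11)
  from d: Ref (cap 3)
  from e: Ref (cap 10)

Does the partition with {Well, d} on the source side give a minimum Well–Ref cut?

Given cut capacity: 6 + 3 + 3 = 12.
Augment Well→a→c→Ref: bottleneck 2, flow now 2.
Augment Well→a→e→Ref: bottleneck 4, flow now 6.
Augment Well→b→c→Ref: bottleneck 3, flow now 9.
No augmenting path remains; maximum flow = 9.
In the residual graph, reachable from Well: {Well}.
Min-cut edges: Well→a (6), Well→b (3); capacity 6 + 3 = 9.
Cut capacity 12 exceeds the max flow 9, so it is not minimum.

No — its capacity is 12, but the minimum cut has capacity 9.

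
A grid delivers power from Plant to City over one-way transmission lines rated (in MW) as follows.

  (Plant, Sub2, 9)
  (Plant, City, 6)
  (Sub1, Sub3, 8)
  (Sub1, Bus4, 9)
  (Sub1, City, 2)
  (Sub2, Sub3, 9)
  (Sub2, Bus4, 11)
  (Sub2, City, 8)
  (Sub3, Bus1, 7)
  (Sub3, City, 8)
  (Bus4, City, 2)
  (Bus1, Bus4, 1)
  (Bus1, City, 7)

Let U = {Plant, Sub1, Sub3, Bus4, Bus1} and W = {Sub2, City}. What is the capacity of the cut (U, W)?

34

Edges leaving {Plant, Sub1, Sub3, Bus4, Bus1}: Plant→Sub2 (9), Plant→City (6), Sub1→City (2), Sub3→City (8), Bus4→City (2), Bus1→City (7).
Cut capacity = 9 + 6 + 2 + 8 + 2 + 7 = 34.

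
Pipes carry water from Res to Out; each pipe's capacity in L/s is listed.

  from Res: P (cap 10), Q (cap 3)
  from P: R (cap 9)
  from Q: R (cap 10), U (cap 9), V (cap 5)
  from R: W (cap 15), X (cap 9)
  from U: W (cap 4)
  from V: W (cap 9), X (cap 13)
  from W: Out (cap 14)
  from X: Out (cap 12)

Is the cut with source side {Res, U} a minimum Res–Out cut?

No — its capacity is 17, but the minimum cut has capacity 12.

Given cut capacity: 10 + 3 + 4 = 17.
Augment Res→P→R→W→Out: bottleneck 9, flow now 9.
Augment Res→Q→R→W→Out: bottleneck 3, flow now 12.
No augmenting path remains; maximum flow = 12.
In the residual graph, reachable from Res: {Res, P}.
Min-cut edges: Res→Q (3), P→R (9); capacity 3 + 9 = 12.
Cut capacity 17 exceeds the max flow 12, so it is not minimum.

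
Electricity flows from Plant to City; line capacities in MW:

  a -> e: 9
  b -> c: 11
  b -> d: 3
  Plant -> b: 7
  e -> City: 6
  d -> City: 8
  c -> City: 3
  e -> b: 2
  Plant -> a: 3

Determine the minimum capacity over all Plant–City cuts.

Augment Plant→a→e→City: bottleneck 3, flow now 3.
Augment Plant→b→c→City: bottleneck 3, flow now 6.
Augment Plant→b→d→City: bottleneck 3, flow now 9.
No augmenting path remains; maximum flow = 9.
By max-flow min-cut, the minimum cut capacity equals the max flow.
In the residual graph, reachable from Plant: {Plant, b, c}.
Min-cut edges: Plant→a (3), b→d (3), c→City (3); capacity 3 + 3 + 3 = 9.

9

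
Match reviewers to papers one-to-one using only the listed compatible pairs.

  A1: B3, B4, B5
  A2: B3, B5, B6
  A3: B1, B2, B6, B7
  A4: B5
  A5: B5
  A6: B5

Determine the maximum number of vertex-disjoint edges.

4

Unit-capacity flow: source→left, listed edges, right→sink; max matching = max flow.
Augmenting path A1→B3 (+1); matched 1.
Augmenting path A2→B5 (+1); matched 2.
Augmenting path A3→B1 (+1); matched 3.
Augmenting path A4→B5→A2→B6 (+1); matched 4.
No augmenting path remains; maximum matching = 4.
König certificate: {A1, A2, A3, B5} is a vertex cover of size 4 (every listed pair touches it), so no matching can be larger.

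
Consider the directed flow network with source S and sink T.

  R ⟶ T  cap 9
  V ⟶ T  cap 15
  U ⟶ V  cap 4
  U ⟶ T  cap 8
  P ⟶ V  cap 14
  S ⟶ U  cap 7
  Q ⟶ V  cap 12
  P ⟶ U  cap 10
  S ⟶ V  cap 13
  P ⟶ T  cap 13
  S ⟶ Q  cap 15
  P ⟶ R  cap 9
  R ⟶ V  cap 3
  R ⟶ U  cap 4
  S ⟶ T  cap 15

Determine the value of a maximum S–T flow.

Augment S→T: bottleneck 15, flow now 15.
Augment S→U→T: bottleneck 7, flow now 22.
Augment S→V→T: bottleneck 13, flow now 35.
Augment S→Q→V→T: bottleneck 2, flow now 37.
No augmenting path remains; maximum flow = 37.
In the residual graph, reachable from S: {S, Q, V}.
Min-cut edges: S→U (7), S→T (15), V→T (15); capacity 7 + 15 + 15 = 37.
This cut is saturated, so no flow can exceed 37.

37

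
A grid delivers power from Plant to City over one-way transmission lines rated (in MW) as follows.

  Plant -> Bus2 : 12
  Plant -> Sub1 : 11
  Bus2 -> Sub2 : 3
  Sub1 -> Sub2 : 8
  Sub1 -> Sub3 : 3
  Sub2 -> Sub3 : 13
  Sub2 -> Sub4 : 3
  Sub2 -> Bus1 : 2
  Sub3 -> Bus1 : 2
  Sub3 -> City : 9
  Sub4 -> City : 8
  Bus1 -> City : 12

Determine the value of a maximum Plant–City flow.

14

Augment Plant→Sub1→Sub3→City: bottleneck 3, flow now 3.
Augment Plant→Bus2→Sub2→Sub3→City: bottleneck 3, flow now 6.
Augment Plant→Sub1→Sub2→Sub3→City: bottleneck 3, flow now 9.
Augment Plant→Sub1→Sub2→Sub4→City: bottleneck 3, flow now 12.
Augment Plant→Sub1→Sub2→Bus1→City: bottleneck 2, flow now 14.
No augmenting path remains; maximum flow = 14.
In the residual graph, reachable from Plant: {Plant, Bus2}.
Min-cut edges: Plant→Sub1 (11), Bus2→Sub2 (3); capacity 11 + 3 = 14.
This cut is saturated, so no flow can exceed 14.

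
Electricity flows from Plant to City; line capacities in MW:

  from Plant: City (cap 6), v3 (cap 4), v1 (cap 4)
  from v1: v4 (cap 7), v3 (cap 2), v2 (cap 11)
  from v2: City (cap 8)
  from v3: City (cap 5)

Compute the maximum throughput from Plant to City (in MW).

Augment Plant→City: bottleneck 6, flow now 6.
Augment Plant→v3→City: bottleneck 4, flow now 10.
Augment Plant→v1→v2→City: bottleneck 4, flow now 14.
No augmenting path remains; maximum flow = 14.
In the residual graph, reachable from Plant: {Plant}.
Min-cut edges: Plant→v1 (4), Plant→v3 (4), Plant→City (6); capacity 4 + 4 + 6 = 14.
This cut is saturated, so no flow can exceed 14.

14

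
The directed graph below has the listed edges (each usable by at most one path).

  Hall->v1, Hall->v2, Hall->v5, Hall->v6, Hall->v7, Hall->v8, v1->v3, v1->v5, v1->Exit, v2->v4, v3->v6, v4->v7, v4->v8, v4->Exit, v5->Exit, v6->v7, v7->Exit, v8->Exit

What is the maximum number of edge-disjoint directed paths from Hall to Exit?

Assign every edge capacity 1; by Menger, the answer equals the max flow.
Path Hall→v1→Exit (+1); total 1.
Path Hall→v5→Exit (+1); total 2.
Path Hall→v7→Exit (+1); total 3.
Path Hall→v8→Exit (+1); total 4.
Path Hall→v2→v4→Exit (+1); total 5.
No residual Hall→Exit path; max flow = 5.
Certifying cut of size 5: {Hall→v1, Hall→v2, Hall→v5, Hall→v8, v7→Exit}.

5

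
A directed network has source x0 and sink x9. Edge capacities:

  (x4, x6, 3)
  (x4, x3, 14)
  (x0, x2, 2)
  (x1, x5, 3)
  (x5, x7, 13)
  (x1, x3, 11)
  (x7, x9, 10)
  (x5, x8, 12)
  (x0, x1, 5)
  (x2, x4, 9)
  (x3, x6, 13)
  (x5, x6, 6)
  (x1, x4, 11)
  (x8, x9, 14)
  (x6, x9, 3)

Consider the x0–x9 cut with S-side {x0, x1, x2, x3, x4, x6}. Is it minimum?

Yes — it is a minimum cut (capacity 6).

Given cut capacity: 3 + 3 = 6.
Augment x0→x1→x3→x6→x9: bottleneck 3, flow now 3.
Augment x0→x1→x5→x7→x9: bottleneck 2, flow now 5.
Augment x0→x2→x4→x3→x1→x5→x7→x9: bottleneck 1, flow now 6. (uses reverse residual edge)
No augmenting path remains; maximum flow = 6.
Cut capacity 6 equals the max flow, so it is a minimum cut.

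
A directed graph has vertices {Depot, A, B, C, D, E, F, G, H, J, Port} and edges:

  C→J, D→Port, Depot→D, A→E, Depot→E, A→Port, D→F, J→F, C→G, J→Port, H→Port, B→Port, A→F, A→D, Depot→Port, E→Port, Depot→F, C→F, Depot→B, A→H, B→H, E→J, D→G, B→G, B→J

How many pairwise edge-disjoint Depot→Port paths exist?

Assign every edge capacity 1; by Menger, the answer equals the max flow.
Path Depot→Port (+1); total 1.
Path Depot→B→Port (+1); total 2.
Path Depot→D→Port (+1); total 3.
Path Depot→E→Port (+1); total 4.
No residual Depot→Port path; max flow = 4.
Certifying cut of size 4: {Depot→B, Depot→D, Depot→E, Depot→Port}.

4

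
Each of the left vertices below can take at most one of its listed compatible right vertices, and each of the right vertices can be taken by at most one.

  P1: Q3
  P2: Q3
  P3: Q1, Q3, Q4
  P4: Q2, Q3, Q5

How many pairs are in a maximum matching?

3

Unit-capacity flow: source→left, listed edges, right→sink; max matching = max flow.
Augmenting path P1→Q3 (+1); matched 1.
Augmenting path P3→Q1 (+1); matched 2.
Augmenting path P4→Q2 (+1); matched 3.
No augmenting path remains; maximum matching = 3.
König certificate: {P3, P4, Q3} is a vertex cover of size 3 (every listed pair touches it), so no matching can be larger.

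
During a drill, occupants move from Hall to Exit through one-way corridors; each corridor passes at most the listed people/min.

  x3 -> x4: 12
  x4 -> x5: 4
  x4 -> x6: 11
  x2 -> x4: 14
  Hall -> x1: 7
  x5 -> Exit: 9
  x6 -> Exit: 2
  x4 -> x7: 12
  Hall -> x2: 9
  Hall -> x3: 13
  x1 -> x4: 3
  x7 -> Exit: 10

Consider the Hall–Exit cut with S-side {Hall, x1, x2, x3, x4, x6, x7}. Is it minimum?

Yes — it is a minimum cut (capacity 16).

Given cut capacity: 4 + 2 + 10 = 16.
Augment Hall→x1→x4→x5→Exit: bottleneck 3, flow now 3.
Augment Hall→x2→x4→x5→Exit: bottleneck 1, flow now 4.
Augment Hall→x2→x4→x6→Exit: bottleneck 2, flow now 6.
Augment Hall→x2→x4→x7→Exit: bottleneck 6, flow now 12.
Augment Hall→x3→x4→x7→Exit: bottleneck 4, flow now 16.
No augmenting path remains; maximum flow = 16.
Cut capacity 16 equals the max flow, so it is a minimum cut.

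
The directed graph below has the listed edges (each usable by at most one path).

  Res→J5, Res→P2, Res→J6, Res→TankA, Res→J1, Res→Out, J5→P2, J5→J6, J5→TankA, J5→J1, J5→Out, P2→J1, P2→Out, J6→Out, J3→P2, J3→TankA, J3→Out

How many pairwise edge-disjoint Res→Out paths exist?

Assign every edge capacity 1; by Menger, the answer equals the max flow.
Path Res→Out (+1); total 1.
Path Res→J5→Out (+1); total 2.
Path Res→P2→Out (+1); total 3.
Path Res→J6→Out (+1); total 4.
No residual Res→Out path; max flow = 4.
Certifying cut of size 4: {Res→J5, Res→J6, Res→Out, Res→P2}.

4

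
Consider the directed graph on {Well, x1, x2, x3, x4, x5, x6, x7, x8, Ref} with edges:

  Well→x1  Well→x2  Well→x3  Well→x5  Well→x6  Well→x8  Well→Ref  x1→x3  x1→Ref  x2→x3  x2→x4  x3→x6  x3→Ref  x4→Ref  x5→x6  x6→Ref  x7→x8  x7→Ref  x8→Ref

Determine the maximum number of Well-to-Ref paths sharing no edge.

Assign every edge capacity 1; by Menger, the answer equals the max flow.
Path Well→Ref (+1); total 1.
Path Well→x1→Ref (+1); total 2.
Path Well→x3→Ref (+1); total 3.
Path Well→x6→Ref (+1); total 4.
Path Well→x8→Ref (+1); total 5.
Path Well→x2→x4→Ref (+1); total 6.
No residual Well→Ref path; max flow = 6.
Certifying cut of size 6: {Well→Ref, Well→x1, Well→x2, Well→x3, Well→x8, x6→Ref}.

6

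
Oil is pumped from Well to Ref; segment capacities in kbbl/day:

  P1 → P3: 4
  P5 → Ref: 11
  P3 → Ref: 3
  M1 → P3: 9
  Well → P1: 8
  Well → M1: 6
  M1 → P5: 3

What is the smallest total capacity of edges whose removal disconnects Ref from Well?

Augment Well→M1→P3→Ref: bottleneck 3, flow now 3.
Augment Well→M1→P5→Ref: bottleneck 3, flow now 6.
No augmenting path remains; maximum flow = 6.
By max-flow min-cut, the minimum cut capacity equals the max flow.
In the residual graph, reachable from Well: {Well, M1, P1, P3}.
Min-cut edges: M1→P5 (3), P3→Ref (3); capacity 3 + 3 = 6.

6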